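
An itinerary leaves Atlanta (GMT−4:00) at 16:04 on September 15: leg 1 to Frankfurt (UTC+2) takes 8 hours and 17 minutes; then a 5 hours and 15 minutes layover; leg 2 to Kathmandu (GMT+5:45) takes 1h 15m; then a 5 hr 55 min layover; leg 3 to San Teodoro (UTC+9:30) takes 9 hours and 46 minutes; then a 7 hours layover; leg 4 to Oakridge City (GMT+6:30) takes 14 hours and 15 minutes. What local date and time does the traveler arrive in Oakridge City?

06:17 on September 18

Convert departure to UTC: 16:04 + 4:00 = 20:04 UTC on Sep 15.
Add 8 hours 17 minutes leg 1 → 04:21 UTC (Sep 16).
Add 5 hours and 15 minutes layover in Frankfurt → 09:36 UTC.
Add 1 hour and 15 minutes leg 2 → 10:51 UTC.
Add 5 hours 55 minutes layover in Kathmandu → 16:46 UTC.
Add 9 hours 46 minutes leg 3 → 02:32 UTC (Sep 17).
Add 7 hours layover in San Teodoro → 09:32 UTC.
Add 14 hours 15 minutes leg 4 → 23:47 UTC.
Oakridge City is UTC+6:30, so local arrival = 23:47 + 6:30 = 06:17 on Sep 18.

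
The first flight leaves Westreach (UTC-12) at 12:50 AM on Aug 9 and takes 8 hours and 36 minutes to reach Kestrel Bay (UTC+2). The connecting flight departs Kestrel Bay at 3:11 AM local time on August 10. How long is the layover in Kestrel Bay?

Convert departure to UTC: 12:50 AM + 12:00 = 12:50 PM UTC on Aug 9.
Add 8 hours 36 minutes flight time → 9:26 PM UTC.
Kestrel Bay is UTC+2:00, so local arrival = 9:26 PM + 2:00 = 11:26 PM on Aug 9.
Layover = 3:11 AM − 11:26 PM (+1 day) = 3 hours 45 minutes.

3 hours 45 minutes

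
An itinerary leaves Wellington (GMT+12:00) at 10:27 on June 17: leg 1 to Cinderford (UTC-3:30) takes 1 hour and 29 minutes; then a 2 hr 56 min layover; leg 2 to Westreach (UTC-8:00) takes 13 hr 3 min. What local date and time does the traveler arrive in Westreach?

07:55 on Jun 17

Convert departure to UTC: 10:27 − 12:00 = 22:27 UTC on Jun 16.
Add 1 hour 29 minutes leg 1 → 23:56 UTC.
Add 2 hours and 56 minutes layover in Cinderford → 02:52 UTC (Jun 17).
Add 13 hours 3 minutes leg 2 → 15:55 UTC.
Westreach is UTC−8:00, so local arrival = 15:55 − 8:00 = 07:55 on Jun 17.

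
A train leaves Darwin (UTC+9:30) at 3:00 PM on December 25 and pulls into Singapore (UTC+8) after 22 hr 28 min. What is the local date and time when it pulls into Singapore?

Convert departure to UTC: 3:00 PM − 9:30 = 5:30 AM UTC on Dec 25.
Add 22 hours and 28 minutes travel time → 3:58 AM UTC (Dec 26).
Singapore is UTC+8:00, so local arrival = 3:58 AM + 8:00 = 11:58 AM on Dec 26.

11:58 AM on December 26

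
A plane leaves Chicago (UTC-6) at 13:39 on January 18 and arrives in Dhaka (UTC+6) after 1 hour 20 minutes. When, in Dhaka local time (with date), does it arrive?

02:59 on January 19

Convert departure to UTC: 13:39 + 6:00 = 19:39 UTC on Jan 18.
Add 1 hour and 20 minutes travel time → 20:59 UTC.
Dhaka is UTC+6:00, so local arrival = 20:59 + 6:00 = 02:59 on Jan 19.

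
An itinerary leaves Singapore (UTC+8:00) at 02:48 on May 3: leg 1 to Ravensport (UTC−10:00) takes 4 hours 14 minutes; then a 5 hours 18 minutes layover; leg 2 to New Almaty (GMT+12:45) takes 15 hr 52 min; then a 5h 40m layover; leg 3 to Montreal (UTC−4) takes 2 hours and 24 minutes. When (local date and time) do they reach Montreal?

00:16 on May 4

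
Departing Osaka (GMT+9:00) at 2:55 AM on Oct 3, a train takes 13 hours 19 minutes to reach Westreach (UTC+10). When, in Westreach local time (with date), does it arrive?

5:14 PM on Oct 3

Westreach is 1:00 ahead of Osaka.
After 13 hours 19 minutes it is 4:14 PM in Osaka.
Shift by the zone difference: 4:14 PM + 1:00 = 5:14 PM on Oct 3 in Westreach.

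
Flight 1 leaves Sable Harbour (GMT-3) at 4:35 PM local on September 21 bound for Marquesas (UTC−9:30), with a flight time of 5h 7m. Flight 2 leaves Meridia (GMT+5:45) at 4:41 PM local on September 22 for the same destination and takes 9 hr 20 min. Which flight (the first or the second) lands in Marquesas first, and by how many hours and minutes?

Flight 1 in UTC: 4:35 PM + 3:00 = 7:35 PM on Sep 21.
+5 hours and 7 minutes → arrive 12:42 AM UTC on Sep 22.
Flight 2 in UTC: 4:41 PM − 5:45 = 10:56 AM on Sep 22.
+9 hours 20 minutes → arrive 8:16 PM UTC on Sep 22.
Flight 1 lands earlier by 19 hours 34 minutes.

the first, by 19 hours 34 minutes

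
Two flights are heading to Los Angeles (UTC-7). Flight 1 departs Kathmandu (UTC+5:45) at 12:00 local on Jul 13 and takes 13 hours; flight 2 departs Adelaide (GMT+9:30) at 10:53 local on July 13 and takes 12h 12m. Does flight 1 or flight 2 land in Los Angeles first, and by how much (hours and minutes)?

the second, by 5 hours 40 minutes

Flight 1 in UTC: 12:00 − 5:45 = 06:15 on Jul 13.
+13 hours → arrive 19:15 UTC on Jul 13.
Flight 2 in UTC: 10:53 − 9:30 = 01:23 on Jul 13.
+12 hours and 12 minutes → arrive 13:35 UTC on Jul 13.
Flight 2 lands earlier by 5 hours 40 minutes.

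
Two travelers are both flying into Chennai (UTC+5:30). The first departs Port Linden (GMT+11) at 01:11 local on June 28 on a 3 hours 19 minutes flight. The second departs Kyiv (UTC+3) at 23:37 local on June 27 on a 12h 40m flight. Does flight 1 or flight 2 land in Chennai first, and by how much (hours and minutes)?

the first, by 15 hours 47 minutes

Flight 1 in UTC: 01:11 − 11:00 = 14:11 on Jun 27.
+3 hours 19 minutes → arrive 17:30 UTC on Jun 27.
Flight 2 in UTC: 23:37 − 3:00 = 20:37 on Jun 27.
+12 hours and 40 minutes → arrive 09:17 UTC on Jun 28.
Flight 1 lands earlier by 15 hours 47 minutes.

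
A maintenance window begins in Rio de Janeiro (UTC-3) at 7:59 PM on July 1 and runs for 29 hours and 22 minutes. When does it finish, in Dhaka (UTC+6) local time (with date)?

Convert start to UTC: 7:59 PM + 3:00 = 10:59 PM UTC on Jul 1.
Add 29 hours 22 minutes duration → 4:21 AM UTC (Jul 3).
Dhaka is UTC+6:00, so local end time = 4:21 AM + 6:00 = 10:21 AM on Jul 3.

10:21 AM on Jul 3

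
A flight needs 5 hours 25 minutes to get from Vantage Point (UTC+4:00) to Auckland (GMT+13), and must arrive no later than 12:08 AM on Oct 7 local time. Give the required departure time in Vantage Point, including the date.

Target arrival in UTC: 12:08 AM − 13:00 = 11:08 AM on Oct 6.
Subtract 5 hours and 25 minutes → departure 5:43 AM UTC on Oct 6.
Vantage Point is UTC+4:00: 5:43 AM + 4:00 = 9:43 AM on Oct 6.

9:43 AM on Oct 6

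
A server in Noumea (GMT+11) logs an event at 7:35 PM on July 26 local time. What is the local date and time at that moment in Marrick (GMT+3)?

In UTC: 7:35 PM − 11:00 = 8:35 AM on Jul 26.
Marrick is UTC+3:00: 8:35 AM + 3:00 = 11:35 AM on Jul 26.

11:35 AM on July 26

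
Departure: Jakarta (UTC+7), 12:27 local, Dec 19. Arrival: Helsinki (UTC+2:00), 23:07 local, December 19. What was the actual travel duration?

15 hours 40 minutes

Helsinki is 5:00 behind Jakarta.
Clock-face elapsed time (ignoring zones) is 10 hours 40 minutes.
Actual elapsed = 10 hours 40 minutes + 5:00 = 15 hours 40 minutes.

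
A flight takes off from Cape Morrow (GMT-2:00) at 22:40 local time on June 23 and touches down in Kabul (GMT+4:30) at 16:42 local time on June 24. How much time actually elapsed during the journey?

11 hours 32 minutes

Kabul is 6:30 ahead of Cape Morrow.
Clock-face elapsed time (ignoring zones) is 18 hours 2 minutes.
Actual elapsed = 18 hours 2 minutes − 6:30 = 11 hours 32 minutes.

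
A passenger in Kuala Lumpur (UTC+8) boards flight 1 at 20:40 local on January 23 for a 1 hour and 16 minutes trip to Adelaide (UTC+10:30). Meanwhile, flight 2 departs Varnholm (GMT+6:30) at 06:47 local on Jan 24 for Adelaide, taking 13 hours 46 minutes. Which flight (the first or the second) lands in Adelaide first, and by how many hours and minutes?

Flight 1 in UTC: 20:40 − 8:00 = 12:40 on Jan 23.
+1 hour 16 minutes → arrive 13:56 UTC on Jan 23.
Flight 2 in UTC: 06:47 − 6:30 = 00:17 on Jan 24.
+13 hours 46 minutes → arrive 14:03 UTC on Jan 24.
Flight 1 lands earlier by 24 hours 7 minutes.

the first, by 24 hours 7 minutes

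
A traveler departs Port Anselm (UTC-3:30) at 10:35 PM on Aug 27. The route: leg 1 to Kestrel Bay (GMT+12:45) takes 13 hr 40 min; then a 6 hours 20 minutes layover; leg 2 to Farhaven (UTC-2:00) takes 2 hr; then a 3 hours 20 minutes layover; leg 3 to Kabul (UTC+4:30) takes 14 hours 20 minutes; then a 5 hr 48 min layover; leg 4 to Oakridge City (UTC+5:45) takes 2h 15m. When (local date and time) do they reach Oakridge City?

Convert departure to UTC: 10:35 PM + 3:30 = 2:05 AM UTC on Aug 28.
Add 13 hours 40 minutes leg 1 → 3:45 PM UTC.
Add 6 hours 20 minutes layover in Kestrel Bay → 10:05 PM UTC.
Add 2 hours leg 2 → 12:05 AM UTC (Aug 29).
Add 3 hours and 20 minutes layover in Farhaven → 3:25 AM UTC.
Add 14 hours 20 minutes leg 3 → 5:45 PM UTC.
Add 5 hours 48 minutes layover in Kabul → 11:33 PM UTC.
Add 2 hours 15 minutes leg 4 → 1:48 AM UTC (Aug 30).
Oakridge City is UTC+5:45, so local arrival = 1:48 AM + 5:45 = 7:33 AM on Aug 30.

7:33 AM on Aug 30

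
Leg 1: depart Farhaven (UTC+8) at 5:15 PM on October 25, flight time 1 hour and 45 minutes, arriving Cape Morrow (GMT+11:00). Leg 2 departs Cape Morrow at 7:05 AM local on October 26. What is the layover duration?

9 hours 5 minutes

Convert departure to UTC: 5:15 PM − 8:00 = 9:15 AM UTC on Oct 25.
Add 1 hour and 45 minutes flight time → 11:00 AM UTC.
Cape Morrow is UTC+11:00, so local arrival = 11:00 AM + 11:00 = 10:00 PM on Oct 25.
Layover = 7:05 AM − 10:00 PM (+1 day) = 9 hours 5 minutes.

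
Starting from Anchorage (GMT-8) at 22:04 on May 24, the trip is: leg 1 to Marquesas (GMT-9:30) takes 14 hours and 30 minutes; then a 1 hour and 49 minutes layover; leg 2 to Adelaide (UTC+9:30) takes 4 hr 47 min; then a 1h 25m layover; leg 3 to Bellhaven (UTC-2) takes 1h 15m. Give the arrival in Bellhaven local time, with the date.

03:50 on May 26

Convert departure to UTC: 22:04 + 8:00 = 06:04 UTC on May 25.
Add 14 hours and 30 minutes leg 1 → 20:34 UTC.
Add 1 hour 49 minutes layover in Marquesas → 22:23 UTC.
Add 4 hours 47 minutes leg 2 → 03:10 UTC (May 26).
Add 1 hour 25 minutes layover in Adelaide → 04:35 UTC.
Add 1 hour and 15 minutes leg 3 → 05:50 UTC.
Bellhaven is UTC−2:00, so local arrival = 05:50 − 2:00 = 03:50 on May 26.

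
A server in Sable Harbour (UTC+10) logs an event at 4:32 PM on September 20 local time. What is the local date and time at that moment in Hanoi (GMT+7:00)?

1:32 PM on September 20

Hanoi is 3:00 behind Sable Harbour.
Shift by the zone difference: 4:32 PM − 3:00 = 1:32 PM on Sep 20 in Hanoi.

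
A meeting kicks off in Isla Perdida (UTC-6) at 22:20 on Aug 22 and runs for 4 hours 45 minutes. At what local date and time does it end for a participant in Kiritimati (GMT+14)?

Convert start to UTC: 22:20 + 6:00 = 04:20 UTC on Aug 23.
Add 4 hours and 45 minutes duration → 09:05 UTC.
Kiritimati is UTC+14:00, so local end time = 09:05 + 14:00 = 23:05 on Aug 23.

23:05 on August 23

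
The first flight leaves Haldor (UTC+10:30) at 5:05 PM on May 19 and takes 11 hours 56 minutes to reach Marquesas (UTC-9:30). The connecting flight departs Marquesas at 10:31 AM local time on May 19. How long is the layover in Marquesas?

Convert departure to UTC: 5:05 PM − 10:30 = 6:35 AM UTC on May 19.
Add 11 hours 56 minutes flight time → 6:31 PM UTC.
Marquesas is UTC−9:30, so local arrival = 6:31 PM − 9:30 = 9:01 AM on May 19.
Layover = 10:31 AM − 9:01 AM = 1 hour 30 minutes.

1 hour 30 minutes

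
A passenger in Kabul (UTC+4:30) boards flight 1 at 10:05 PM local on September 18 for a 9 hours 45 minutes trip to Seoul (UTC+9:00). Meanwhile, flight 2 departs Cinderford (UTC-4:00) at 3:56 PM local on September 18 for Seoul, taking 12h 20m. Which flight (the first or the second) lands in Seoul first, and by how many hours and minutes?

the first, by 4 hours 56 minutes

Flight 1 in UTC: 10:05 PM − 4:30 = 5:35 PM on Sep 18.
+9 hours and 45 minutes → arrive 3:20 AM UTC on Sep 19.
Flight 2 in UTC: 3:56 PM + 4:00 = 7:56 PM on Sep 18.
+12 hours and 20 minutes → arrive 8:16 AM UTC on Sep 19.
Flight 1 lands earlier by 4 hours 56 minutes.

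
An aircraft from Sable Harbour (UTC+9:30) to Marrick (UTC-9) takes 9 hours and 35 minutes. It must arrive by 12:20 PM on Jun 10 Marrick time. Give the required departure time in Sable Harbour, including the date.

9:15 PM on June 10

Target arrival in UTC: 12:20 PM + 9:00 = 9:20 PM on Jun 10.
Subtract 9 hours 35 minutes → departure 11:45 AM UTC on Jun 10.
Sable Harbour is UTC+9:30: 11:45 AM + 9:30 = 9:15 PM on Jun 10.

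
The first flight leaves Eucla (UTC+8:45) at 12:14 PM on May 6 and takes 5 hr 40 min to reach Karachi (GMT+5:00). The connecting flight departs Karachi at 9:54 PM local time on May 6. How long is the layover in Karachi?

7 hours 45 minutes

Convert departure to UTC: 12:14 PM − 8:45 = 3:29 AM UTC on May 6.
Add 5 hours 40 minutes flight time → 9:09 AM UTC.
Karachi is UTC+5:00, so local arrival = 9:09 AM + 5:00 = 2:09 PM on May 6.
Layover = 9:54 PM − 2:09 PM = 7 hours 45 minutes.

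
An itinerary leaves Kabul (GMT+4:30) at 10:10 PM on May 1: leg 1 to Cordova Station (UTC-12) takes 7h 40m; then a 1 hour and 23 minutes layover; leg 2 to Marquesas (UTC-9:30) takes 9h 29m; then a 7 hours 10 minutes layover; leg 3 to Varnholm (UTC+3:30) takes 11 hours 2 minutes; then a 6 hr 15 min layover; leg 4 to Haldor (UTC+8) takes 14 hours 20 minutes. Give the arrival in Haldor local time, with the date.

Convert departure to UTC: 10:10 PM − 4:30 = 5:40 PM UTC on May 1.
Add 7 hours and 40 minutes leg 1 → 1:20 AM UTC (May 2).
Add 1 hour and 23 minutes layover in Cordova Station → 2:43 AM UTC.
Add 9 hours 29 minutes leg 2 → 12:12 PM UTC.
Add 7 hours and 10 minutes layover in Marquesas → 7:22 PM UTC.
Add 11 hours and 2 minutes leg 3 → 6:24 AM UTC (May 3).
Add 6 hours 15 minutes layover in Varnholm → 12:39 PM UTC.
Add 14 hours 20 minutes leg 4 → 2:59 AM UTC (May 4).
Haldor is UTC+8:00, so local arrival = 2:59 AM + 8:00 = 10:59 AM on May 4.

10:59 AM on May 4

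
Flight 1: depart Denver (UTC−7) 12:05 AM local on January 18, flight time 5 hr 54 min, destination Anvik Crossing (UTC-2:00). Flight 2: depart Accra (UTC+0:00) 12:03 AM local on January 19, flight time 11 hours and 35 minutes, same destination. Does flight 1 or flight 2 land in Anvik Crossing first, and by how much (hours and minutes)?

Flight 1 in UTC: 12:05 AM + 7:00 = 7:05 AM on Jan 18.
+5 hours 54 minutes → arrive 12:59 PM UTC on Jan 18.
Flight 2 departs at 12:03 AM UTC (Jan 19).
+11 hours and 35 minutes → arrive 11:38 AM UTC on Jan 19.
Flight 1 lands earlier by 22 hours 39 minutes.

the first, by 22 hours 39 minutes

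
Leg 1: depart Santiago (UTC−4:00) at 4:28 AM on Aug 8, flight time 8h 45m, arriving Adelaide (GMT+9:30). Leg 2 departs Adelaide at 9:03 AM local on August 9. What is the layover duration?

6 hours 20 minutes

Convert departure to UTC: 4:28 AM + 4:00 = 8:28 AM UTC on Aug 8.
Add 8 hours and 45 minutes flight time → 5:13 PM UTC.
Adelaide is UTC+9:30, so local arrival = 5:13 PM + 9:30 = 2:43 AM on Aug 9.
Layover = 9:03 AM − 2:43 AM = 6 hours 20 minutes.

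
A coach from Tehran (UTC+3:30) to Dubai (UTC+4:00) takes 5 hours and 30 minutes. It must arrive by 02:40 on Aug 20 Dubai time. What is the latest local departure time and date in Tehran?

20:40 on Aug 19

Target arrival in UTC: 02:40 − 4:00 = 22:40 on Aug 19.
Subtract 5 hours and 30 minutes → departure 17:10 UTC on Aug 19.
Tehran is UTC+3:30: 17:10 + 3:30 = 20:40 on Aug 19.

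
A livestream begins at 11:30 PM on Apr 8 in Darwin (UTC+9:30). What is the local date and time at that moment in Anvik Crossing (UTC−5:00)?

9:00 AM on April 8

In UTC: 11:30 PM − 9:30 = 2:00 PM on Apr 8.
Anvik Crossing is UTC−5:00: 2:00 PM − 5:00 = 9:00 AM on Apr 8.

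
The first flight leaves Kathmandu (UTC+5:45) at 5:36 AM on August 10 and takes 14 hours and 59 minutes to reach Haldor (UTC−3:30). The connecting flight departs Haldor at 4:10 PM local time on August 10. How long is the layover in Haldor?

4 hours 50 minutes

Convert departure to UTC: 5:36 AM − 5:45 = 11:51 PM UTC on Aug 9.
Add 14 hours 59 minutes flight time → 2:50 PM UTC (Aug 10).
Haldor is UTC−3:30, so local arrival = 2:50 PM − 3:30 = 11:20 AM on Aug 10.
Layover = 4:10 PM − 11:20 AM = 4 hours 50 minutes.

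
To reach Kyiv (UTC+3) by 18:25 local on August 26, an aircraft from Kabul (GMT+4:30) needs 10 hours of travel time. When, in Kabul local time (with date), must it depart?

Target arrival in UTC: 18:25 − 3:00 = 15:25 on Aug 26.
Subtract 10 hours → departure 05:25 UTC on Aug 26.
Kabul is UTC+4:30: 05:25 + 4:30 = 09:55 on Aug 26.

09:55 on August 26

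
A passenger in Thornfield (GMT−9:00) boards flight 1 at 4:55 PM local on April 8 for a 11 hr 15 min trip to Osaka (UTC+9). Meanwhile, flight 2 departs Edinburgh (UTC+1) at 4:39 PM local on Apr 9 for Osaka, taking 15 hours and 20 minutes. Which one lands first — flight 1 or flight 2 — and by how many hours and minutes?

the first, by 17 hours 49 minutes

Flight 1 in UTC: 4:55 PM + 9:00 = 1:55 AM on Apr 9.
+11 hours and 15 minutes → arrive 1:10 PM UTC on Apr 9.
Flight 2 in UTC: 4:39 PM − 1:00 = 3:39 PM on Apr 9.
+15 hours and 20 minutes → arrive 6:59 AM UTC on Apr 10.
Flight 1 lands earlier by 17 hours 49 minutes.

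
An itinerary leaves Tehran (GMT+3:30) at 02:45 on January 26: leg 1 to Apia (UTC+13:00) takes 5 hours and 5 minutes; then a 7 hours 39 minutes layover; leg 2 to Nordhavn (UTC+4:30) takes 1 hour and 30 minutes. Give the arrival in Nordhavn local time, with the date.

Convert departure to UTC: 02:45 − 3:30 = 23:15 UTC on Jan 25.
Add 5 hours and 5 minutes leg 1 → 04:20 UTC (Jan 26).
Add 7 hours and 39 minutes layover in Apia → 11:59 UTC.
Add 1 hour and 30 minutes leg 2 → 13:29 UTC.
Nordhavn is UTC+4:30, so local arrival = 13:29 + 4:30 = 17:59 on Jan 26.

17:59 on Jan 26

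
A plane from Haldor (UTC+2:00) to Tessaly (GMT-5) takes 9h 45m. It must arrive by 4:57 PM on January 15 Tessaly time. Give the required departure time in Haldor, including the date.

Target arrival in UTC: 4:57 PM + 5:00 = 9:57 PM on Jan 15.
Subtract 9 hours 45 minutes → departure 12:12 PM UTC on Jan 15.
Haldor is UTC+2:00: 12:12 PM + 2:00 = 2:12 PM on Jan 15.

2:12 PM on January 15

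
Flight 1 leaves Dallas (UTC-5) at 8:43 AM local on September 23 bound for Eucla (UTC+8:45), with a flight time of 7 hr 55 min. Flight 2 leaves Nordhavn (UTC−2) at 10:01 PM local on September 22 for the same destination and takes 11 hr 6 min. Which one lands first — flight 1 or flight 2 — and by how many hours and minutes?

Flight 1 in UTC: 8:43 AM + 5:00 = 1:43 PM on Sep 23.
+7 hours 55 minutes → arrive 9:38 PM UTC on Sep 23.
Flight 2 in UTC: 10:01 PM + 2:00 = 12:01 AM on Sep 23.
+11 hours 6 minutes → arrive 11:07 AM UTC on Sep 23.
Flight 2 lands earlier by 10 hours 31 minutes.

the second, by 10 hours 31 minutes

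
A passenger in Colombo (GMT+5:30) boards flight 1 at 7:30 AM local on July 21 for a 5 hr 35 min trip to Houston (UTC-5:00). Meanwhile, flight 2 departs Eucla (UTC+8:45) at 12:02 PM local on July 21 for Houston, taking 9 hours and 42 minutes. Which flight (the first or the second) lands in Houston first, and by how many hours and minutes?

Flight 1 in UTC: 7:30 AM − 5:30 = 2:00 AM on Jul 21.
+5 hours 35 minutes → arrive 7:35 AM UTC on Jul 21.
Flight 2 in UTC: 12:02 PM − 8:45 = 3:17 AM on Jul 21.
+9 hours and 42 minutes → arrive 12:59 PM UTC on Jul 21.
Flight 1 lands earlier by 5 hours 24 minutes.

the first, by 5 hours 24 minutes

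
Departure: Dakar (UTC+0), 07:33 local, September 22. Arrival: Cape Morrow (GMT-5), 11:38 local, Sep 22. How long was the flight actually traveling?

9 hours 5 minutes

Departure is already UTC: 07:33 on Sep 22.
Arrival in UTC: 11:38 + 5:00 = 16:38 on Sep 22.
Elapsed = 16:38 − 07:33 = 9 hours 5 minutes.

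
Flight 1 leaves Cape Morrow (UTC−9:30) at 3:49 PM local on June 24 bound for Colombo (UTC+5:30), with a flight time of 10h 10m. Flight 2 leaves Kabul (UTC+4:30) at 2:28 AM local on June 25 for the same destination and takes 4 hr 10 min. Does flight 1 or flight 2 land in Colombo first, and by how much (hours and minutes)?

Flight 1 in UTC: 3:49 PM + 9:30 = 1:19 AM on Jun 25.
+10 hours and 10 minutes → arrive 11:29 AM UTC on Jun 25.
Flight 2 in UTC: 2:28 AM − 4:30 = 9:58 PM on Jun 24.
+4 hours and 10 minutes → arrive 2:08 AM UTC on Jun 25.
Flight 2 lands earlier by 9 hours 21 minutes.

the second, by 9 hours 21 minutes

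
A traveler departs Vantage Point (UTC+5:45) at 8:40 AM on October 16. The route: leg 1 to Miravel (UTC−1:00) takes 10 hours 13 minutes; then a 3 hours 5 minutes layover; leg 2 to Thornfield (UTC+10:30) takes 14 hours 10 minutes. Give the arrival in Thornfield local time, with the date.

Convert departure to UTC: 8:40 AM − 5:45 = 2:55 AM UTC on Oct 16.
Add 10 hours and 13 minutes leg 1 → 1:08 PM UTC.
Add 3 hours 5 minutes layover in Miravel → 4:13 PM UTC.
Add 14 hours 10 minutes leg 2 → 6:23 AM UTC (Oct 17).
Thornfield is UTC+10:30, so local arrival = 6:23 AM + 10:30 = 4:53 PM on Oct 17.

4:53 PM on October 17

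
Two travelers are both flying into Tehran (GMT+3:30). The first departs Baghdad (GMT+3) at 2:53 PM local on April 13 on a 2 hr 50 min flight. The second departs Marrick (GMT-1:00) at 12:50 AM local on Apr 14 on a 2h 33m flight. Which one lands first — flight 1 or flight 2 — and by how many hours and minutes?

the first, by 13 hours 40 minutes

Flight 1 in UTC: 2:53 PM − 3:00 = 11:53 AM on Apr 13.
+2 hours 50 minutes → arrive 2:43 PM UTC on Apr 13.
Flight 2 in UTC: 12:50 AM + 1:00 = 1:50 AM on Apr 14.
+2 hours 33 minutes → arrive 4:23 AM UTC on Apr 14.
Flight 1 lands earlier by 13 hours 40 minutes.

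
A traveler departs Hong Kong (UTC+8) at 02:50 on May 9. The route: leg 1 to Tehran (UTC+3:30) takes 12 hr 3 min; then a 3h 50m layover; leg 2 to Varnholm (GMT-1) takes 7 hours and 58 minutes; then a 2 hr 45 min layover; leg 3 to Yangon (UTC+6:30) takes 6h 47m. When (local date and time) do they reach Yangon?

Convert departure to UTC: 02:50 − 8:00 = 18:50 UTC on May 8.
Add 12 hours 3 minutes leg 1 → 06:53 UTC (May 9).
Add 3 hours 50 minutes layover in Tehran → 10:43 UTC.
Add 7 hours 58 minutes leg 2 → 18:41 UTC.
Add 2 hours 45 minutes layover in Varnholm → 21:26 UTC.
Add 6 hours 47 minutes leg 3 → 04:13 UTC (May 10).
Yangon is UTC+6:30, so local arrival = 04:13 + 6:30 = 10:43 on May 10.

10:43 on May 10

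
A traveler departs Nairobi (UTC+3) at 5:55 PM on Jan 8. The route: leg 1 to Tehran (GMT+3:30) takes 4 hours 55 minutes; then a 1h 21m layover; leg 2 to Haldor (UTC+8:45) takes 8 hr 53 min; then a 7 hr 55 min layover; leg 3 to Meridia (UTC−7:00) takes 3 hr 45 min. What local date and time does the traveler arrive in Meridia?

10:44 AM on Jan 9

Convert departure to UTC: 5:55 PM − 3:00 = 2:55 PM UTC on Jan 8.
Add 4 hours and 55 minutes leg 1 → 7:50 PM UTC.
Add 1 hour 21 minutes layover in Tehran → 9:11 PM UTC.
Add 8 hours and 53 minutes leg 2 → 6:04 AM UTC (Jan 9).
Add 7 hours and 55 minutes layover in Haldor → 1:59 PM UTC.
Add 3 hours 45 minutes leg 3 → 5:44 PM UTC.
Meridia is UTC−7:00, so local arrival = 5:44 PM − 7:00 = 10:44 AM on Jan 9.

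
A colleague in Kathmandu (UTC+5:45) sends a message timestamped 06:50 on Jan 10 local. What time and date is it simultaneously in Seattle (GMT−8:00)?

17:05 on January 9

In UTC: 06:50 − 5:45 = 01:05 on Jan 10.
Seattle is UTC−8:00: 01:05 − 8:00 = 17:05 on Jan 9.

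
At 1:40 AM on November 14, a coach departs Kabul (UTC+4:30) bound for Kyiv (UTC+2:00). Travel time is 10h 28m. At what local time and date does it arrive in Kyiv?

9:38 AM on Nov 14

Kyiv is 2:30 behind Kabul.
After 10 hours 28 minutes it is 12:08 PM in Kabul.
Shift by the zone difference: 12:08 PM − 2:30 = 9:38 AM on Nov 14 in Kyiv.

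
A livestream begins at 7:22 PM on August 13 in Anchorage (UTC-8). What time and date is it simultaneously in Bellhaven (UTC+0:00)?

3:22 AM on August 14

In UTC: 7:22 PM + 8:00 = 3:22 AM on Aug 14.
Bellhaven is UTC+0, so it is 3:22 AM on Aug 14.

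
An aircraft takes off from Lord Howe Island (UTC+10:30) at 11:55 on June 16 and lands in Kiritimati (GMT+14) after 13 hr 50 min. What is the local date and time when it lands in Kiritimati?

Convert departure to UTC: 11:55 − 10:30 = 01:25 UTC on Jun 16.
Add 13 hours and 50 minutes travel time → 15:15 UTC.
Kiritimati is UTC+14:00, so local arrival = 15:15 + 14:00 = 05:15 on Jun 17.

05:15 on June 17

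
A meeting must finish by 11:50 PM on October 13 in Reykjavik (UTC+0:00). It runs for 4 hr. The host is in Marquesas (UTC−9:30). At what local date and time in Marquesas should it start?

Target end time is already UTC: 11:50 PM on Oct 13.
Subtract 4 hours → start 7:50 PM UTC on Oct 13.
Marquesas is UTC−9:30: 7:50 PM − 9:30 = 10:20 AM on Oct 13.

10:20 AM on October 13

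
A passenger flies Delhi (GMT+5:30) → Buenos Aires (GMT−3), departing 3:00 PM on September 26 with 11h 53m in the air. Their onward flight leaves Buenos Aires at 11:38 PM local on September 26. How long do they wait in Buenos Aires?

Convert departure to UTC: 3:00 PM − 5:30 = 9:30 AM UTC on Sep 26.
Add 11 hours and 53 minutes flight time → 9:23 PM UTC.
Buenos Aires is UTC−3:00, so local arrival = 9:23 PM − 3:00 = 6:23 PM on Sep 26.
Layover = 11:38 PM − 6:23 PM = 5 hours 15 minutes.

5 hours 15 minutes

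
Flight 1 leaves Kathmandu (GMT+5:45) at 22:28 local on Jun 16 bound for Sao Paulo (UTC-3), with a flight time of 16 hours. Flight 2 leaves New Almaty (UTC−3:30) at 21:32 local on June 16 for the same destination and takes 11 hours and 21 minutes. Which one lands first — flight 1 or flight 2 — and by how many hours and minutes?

the first, by 3 hours 40 minutes

Flight 1 in UTC: 22:28 − 5:45 = 16:43 on Jun 16.
+16 hours → arrive 08:43 UTC on Jun 17.
Flight 2 in UTC: 21:32 + 3:30 = 01:02 on Jun 17.
+11 hours and 21 minutes → arrive 12:23 UTC on Jun 17.
Flight 1 lands earlier by 3 hours 40 minutes.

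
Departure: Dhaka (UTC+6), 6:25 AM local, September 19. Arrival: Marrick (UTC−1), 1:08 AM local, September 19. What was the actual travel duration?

Departure in UTC: 6:25 AM − 6:00 = 12:25 AM on Sep 19.
Arrival in UTC: 1:08 AM + 1:00 = 2:08 AM on Sep 19.
Elapsed = 2:08 AM − 12:25 AM = 1 hour 43 minutes.

1 hour 43 minutes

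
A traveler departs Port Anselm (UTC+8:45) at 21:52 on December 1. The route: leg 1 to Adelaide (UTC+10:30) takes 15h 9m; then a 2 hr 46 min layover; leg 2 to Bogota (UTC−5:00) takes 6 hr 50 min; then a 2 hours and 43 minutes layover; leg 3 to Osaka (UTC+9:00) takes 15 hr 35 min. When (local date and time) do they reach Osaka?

17:10 on December 3

Convert departure to UTC: 21:52 − 8:45 = 13:07 UTC on Dec 1.
Add 15 hours 9 minutes leg 1 → 04:16 UTC (Dec 2).
Add 2 hours 46 minutes layover in Adelaide → 07:02 UTC.
Add 6 hours and 50 minutes leg 2 → 13:52 UTC.
Add 2 hours and 43 minutes layover in Bogota → 16:35 UTC.
Add 15 hours and 35 minutes leg 3 → 08:10 UTC (Dec 3).
Osaka is UTC+9:00, so local arrival = 08:10 + 9:00 = 17:10 on Dec 3.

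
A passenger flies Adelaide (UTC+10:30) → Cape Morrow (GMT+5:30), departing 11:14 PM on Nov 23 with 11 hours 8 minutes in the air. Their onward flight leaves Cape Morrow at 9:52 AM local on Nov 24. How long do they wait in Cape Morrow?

Convert departure to UTC: 11:14 PM − 10:30 = 12:44 PM UTC on Nov 23.
Add 11 hours 8 minutes flight time → 11:52 PM UTC.
Cape Morrow is UTC+5:30, so local arrival = 11:52 PM + 5:30 = 5:22 AM on Nov 24.
Layover = 9:52 AM − 5:22 AM = 4 hours 30 minutes.

4 hours 30 minutes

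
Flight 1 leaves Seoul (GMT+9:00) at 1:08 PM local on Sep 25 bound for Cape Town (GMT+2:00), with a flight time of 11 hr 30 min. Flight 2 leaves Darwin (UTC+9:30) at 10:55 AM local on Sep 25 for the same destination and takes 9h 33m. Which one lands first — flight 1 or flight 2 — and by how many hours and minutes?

Flight 1 in UTC: 1:08 PM − 9:00 = 4:08 AM on Sep 25.
+11 hours 30 minutes → arrive 3:38 PM UTC on Sep 25.
Flight 2 in UTC: 10:55 AM − 9:30 = 1:25 AM on Sep 25.
+9 hours and 33 minutes → arrive 10:58 AM UTC on Sep 25.
Flight 2 lands earlier by 4 hours 40 minutes.

the second, by 4 hours 40 minutes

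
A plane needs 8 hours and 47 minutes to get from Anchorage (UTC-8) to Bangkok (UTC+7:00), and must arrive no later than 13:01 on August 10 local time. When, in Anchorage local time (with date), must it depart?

13:14 on Aug 9

Target arrival in UTC: 13:01 − 7:00 = 06:01 on Aug 10.
Subtract 8 hours and 47 minutes → departure 21:14 UTC on Aug 9.
Anchorage is UTC−8:00: 21:14 − 8:00 = 13:14 on Aug 9.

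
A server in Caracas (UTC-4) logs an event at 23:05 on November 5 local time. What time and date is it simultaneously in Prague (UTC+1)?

In UTC: 23:05 + 4:00 = 03:05 on Nov 6.
Prague is UTC+1:00: 03:05 + 1:00 = 04:05 on Nov 6.

04:05 on Nov 6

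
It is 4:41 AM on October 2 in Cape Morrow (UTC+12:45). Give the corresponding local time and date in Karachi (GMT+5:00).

8:56 PM on Oct 1

In UTC: 4:41 AM − 12:45 = 3:56 PM on Oct 1.
Karachi is UTC+5:00: 3:56 PM + 5:00 = 8:56 PM on Oct 1.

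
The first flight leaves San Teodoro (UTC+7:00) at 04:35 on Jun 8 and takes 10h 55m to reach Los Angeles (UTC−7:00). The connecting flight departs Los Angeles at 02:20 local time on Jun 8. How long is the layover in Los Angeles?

50 minutes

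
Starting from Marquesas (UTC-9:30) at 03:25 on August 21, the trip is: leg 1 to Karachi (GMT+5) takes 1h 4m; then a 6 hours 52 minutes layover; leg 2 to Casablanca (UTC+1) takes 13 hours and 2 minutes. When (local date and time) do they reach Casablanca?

Convert departure to UTC: 03:25 + 9:30 = 12:55 UTC on Aug 21.
Add 1 hour and 4 minutes leg 1 → 13:59 UTC.
Add 6 hours and 52 minutes layover in Karachi → 20:51 UTC.
Add 13 hours and 2 minutes leg 2 → 09:53 UTC (Aug 22).
Casablanca is UTC+1:00, so local arrival = 09:53 + 1:00 = 10:53 on Aug 22.

10:53 on August 22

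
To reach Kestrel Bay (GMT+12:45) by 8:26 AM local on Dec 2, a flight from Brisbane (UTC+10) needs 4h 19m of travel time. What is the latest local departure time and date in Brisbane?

Target arrival in UTC: 8:26 AM − 12:45 = 7:41 PM on Dec 1.
Subtract 4 hours 19 minutes → departure 3:22 PM UTC on Dec 1.
Brisbane is UTC+10:00: 3:22 PM + 10:00 = 1:22 AM on Dec 2.

1:22 AM on Dec 2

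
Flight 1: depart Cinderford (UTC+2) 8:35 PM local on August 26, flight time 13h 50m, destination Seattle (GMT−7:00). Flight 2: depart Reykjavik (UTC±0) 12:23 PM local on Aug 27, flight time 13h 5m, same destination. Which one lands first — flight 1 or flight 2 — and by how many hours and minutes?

the first, by 17 hours 3 minutes

Flight 1 in UTC: 8:35 PM − 2:00 = 6:35 PM on Aug 26.
+13 hours and 50 minutes → arrive 8:25 AM UTC on Aug 27.
Flight 2 departs at 12:23 PM UTC (Aug 27).
+13 hours and 5 minutes → arrive 1:28 AM UTC on Aug 28.
Flight 1 lands earlier by 17 hours 3 minutes.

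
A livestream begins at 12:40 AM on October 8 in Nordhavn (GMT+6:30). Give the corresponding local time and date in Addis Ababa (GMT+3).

9:10 PM on Oct 7

Addis Ababa is 3:30 behind Nordhavn.
Shift by the zone difference: 12:40 AM − 3:30 = 9:10 PM on Oct 7 in Addis Ababa.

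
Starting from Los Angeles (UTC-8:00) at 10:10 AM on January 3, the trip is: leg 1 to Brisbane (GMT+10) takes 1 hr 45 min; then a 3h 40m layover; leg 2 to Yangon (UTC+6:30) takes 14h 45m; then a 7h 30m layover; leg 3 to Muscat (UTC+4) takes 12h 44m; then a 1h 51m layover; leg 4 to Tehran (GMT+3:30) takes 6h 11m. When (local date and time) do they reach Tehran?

Convert departure to UTC: 10:10 AM + 8:00 = 6:10 PM UTC on Jan 3.
Add 1 hour and 45 minutes leg 1 → 7:55 PM UTC.
Add 3 hours 40 minutes layover in Brisbane → 11:35 PM UTC.
Add 14 hours 45 minutes leg 2 → 2:20 PM UTC (Jan 4).
Add 7 hours and 30 minutes layover in Yangon → 9:50 PM UTC.
Add 12 hours and 44 minutes leg 3 → 10:34 AM UTC (Jan 5).
Add 1 hour 51 minutes layover in Muscat → 12:25 PM UTC.
Add 6 hours 11 minutes leg 4 → 6:36 PM UTC.
Tehran is UTC+3:30, so local arrival = 6:36 PM + 3:30 = 10:06 PM on Jan 5.

10:06 PM on Jan 5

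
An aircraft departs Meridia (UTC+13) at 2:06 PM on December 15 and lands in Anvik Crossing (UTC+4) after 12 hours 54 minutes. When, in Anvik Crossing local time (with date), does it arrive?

6:00 PM on December 15

Convert departure to UTC: 2:06 PM − 13:00 = 1:06 AM UTC on Dec 15.
Add 12 hours and 54 minutes travel time → 2:00 PM UTC.
Anvik Crossing is UTC+4:00, so local arrival = 2:00 PM + 4:00 = 6:00 PM on Dec 15.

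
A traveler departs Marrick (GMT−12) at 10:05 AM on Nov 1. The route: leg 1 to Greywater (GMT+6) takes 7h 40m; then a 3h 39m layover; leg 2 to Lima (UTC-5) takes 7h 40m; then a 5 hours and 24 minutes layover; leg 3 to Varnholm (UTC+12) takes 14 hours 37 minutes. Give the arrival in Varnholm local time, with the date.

1:05 AM on Nov 4

Convert departure to UTC: 10:05 AM + 12:00 = 10:05 PM UTC on Nov 1.
Add 7 hours and 40 minutes leg 1 → 5:45 AM UTC (Nov 2).
Add 3 hours 39 minutes layover in Greywater → 9:24 AM UTC.
Add 7 hours 40 minutes leg 2 → 5:04 PM UTC.
Add 5 hours and 24 minutes layover in Lima → 10:28 PM UTC.
Add 14 hours and 37 minutes leg 3 → 1:05 PM UTC (Nov 3).
Varnholm is UTC+12:00, so local arrival = 1:05 PM + 12:00 = 1:05 AM on Nov 4.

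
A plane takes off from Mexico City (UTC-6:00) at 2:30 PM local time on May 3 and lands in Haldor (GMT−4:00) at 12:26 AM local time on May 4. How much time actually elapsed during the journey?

Departure in UTC: 2:30 PM + 6:00 = 8:30 PM on May 3.
Arrival in UTC: 12:26 AM + 4:00 = 4:26 AM on May 4.
Elapsed = 4:26 AM − 8:30 PM (+1 day) = 7 hours 56 minutes.

7 hours 56 minutes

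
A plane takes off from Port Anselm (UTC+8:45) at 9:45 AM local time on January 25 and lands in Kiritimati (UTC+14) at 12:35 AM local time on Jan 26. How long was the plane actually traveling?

9 hours 35 minutes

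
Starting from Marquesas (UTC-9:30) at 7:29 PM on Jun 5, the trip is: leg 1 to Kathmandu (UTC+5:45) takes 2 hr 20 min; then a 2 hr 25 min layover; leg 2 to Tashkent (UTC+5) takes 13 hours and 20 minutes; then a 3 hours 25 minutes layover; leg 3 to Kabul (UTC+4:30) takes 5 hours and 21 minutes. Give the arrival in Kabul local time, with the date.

Convert departure to UTC: 7:29 PM + 9:30 = 4:59 AM UTC on Jun 6.
Add 2 hours 20 minutes leg 1 → 7:19 AM UTC.
Add 2 hours 25 minutes layover in Kathmandu → 9:44 AM UTC.
Add 13 hours 20 minutes leg 2 → 11:04 PM UTC.
Add 3 hours 25 minutes layover in Tashkent → 2:29 AM UTC (Jun 7).
Add 5 hours and 21 minutes leg 3 → 7:50 AM UTC.
Kabul is UTC+4:30, so local arrival = 7:50 AM + 4:30 = 12:20 PM on Jun 7.

12:20 PM on June 7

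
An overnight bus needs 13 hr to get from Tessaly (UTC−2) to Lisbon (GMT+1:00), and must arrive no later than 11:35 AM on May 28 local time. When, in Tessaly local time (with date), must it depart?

7:35 PM on May 27

Target arrival in UTC: 11:35 AM − 1:00 = 10:35 AM on May 28.
Subtract 13 hours → departure 9:35 PM UTC on May 27.
Tessaly is UTC−2:00: 9:35 PM − 2:00 = 7:35 PM on May 27.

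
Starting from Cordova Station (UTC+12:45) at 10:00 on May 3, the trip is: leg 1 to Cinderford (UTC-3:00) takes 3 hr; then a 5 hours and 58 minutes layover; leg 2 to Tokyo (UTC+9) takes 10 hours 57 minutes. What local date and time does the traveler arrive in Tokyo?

Convert departure to UTC: 10:00 − 12:45 = 21:15 UTC on May 2.
Add 3 hours leg 1 → 00:15 UTC (May 3).
Add 5 hours and 58 minutes layover in Cinderford → 06:13 UTC.
Add 10 hours 57 minutes leg 2 → 17:10 UTC.
Tokyo is UTC+9:00, so local arrival = 17:10 + 9:00 = 02:10 on May 4.

02:10 on May 4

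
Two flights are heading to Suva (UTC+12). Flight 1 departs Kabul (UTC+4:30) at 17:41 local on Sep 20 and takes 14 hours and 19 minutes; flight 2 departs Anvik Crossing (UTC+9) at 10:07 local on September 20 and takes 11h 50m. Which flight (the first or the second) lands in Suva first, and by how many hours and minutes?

the second, by 14 hours 33 minutes

Flight 1 in UTC: 17:41 − 4:30 = 13:11 on Sep 20.
+14 hours 19 minutes → arrive 03:30 UTC on Sep 21.
Flight 2 in UTC: 10:07 − 9:00 = 01:07 on Sep 20.
+11 hours and 50 minutes → arrive 12:57 UTC on Sep 20.
Flight 2 lands earlier by 14 hours 33 minutes.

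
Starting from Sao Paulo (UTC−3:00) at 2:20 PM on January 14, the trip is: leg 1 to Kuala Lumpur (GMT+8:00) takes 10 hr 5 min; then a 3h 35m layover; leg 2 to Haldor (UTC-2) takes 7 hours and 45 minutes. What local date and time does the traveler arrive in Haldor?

Convert departure to UTC: 2:20 PM + 3:00 = 5:20 PM UTC on Jan 14.
Add 10 hours and 5 minutes leg 1 → 3:25 AM UTC (Jan 15).
Add 3 hours 35 minutes layover in Kuala Lumpur → 7:00 AM UTC.
Add 7 hours 45 minutes leg 2 → 2:45 PM UTC.
Haldor is UTC−2:00, so local arrival = 2:45 PM − 2:00 = 12:45 PM on Jan 15.

12:45 PM on January 15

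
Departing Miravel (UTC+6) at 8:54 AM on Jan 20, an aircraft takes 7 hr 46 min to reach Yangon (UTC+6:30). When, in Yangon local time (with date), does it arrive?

5:10 PM on Jan 20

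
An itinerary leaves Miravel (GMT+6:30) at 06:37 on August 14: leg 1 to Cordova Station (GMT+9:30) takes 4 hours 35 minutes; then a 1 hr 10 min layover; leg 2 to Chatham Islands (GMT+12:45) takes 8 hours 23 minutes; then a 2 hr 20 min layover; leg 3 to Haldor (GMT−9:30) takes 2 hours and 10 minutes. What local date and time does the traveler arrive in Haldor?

09:15 on August 14

Convert departure to UTC: 06:37 − 6:30 = 00:07 UTC on Aug 14.
Add 4 hours 35 minutes leg 1 → 04:42 UTC.
Add 1 hour and 10 minutes layover in Cordova Station → 05:52 UTC.
Add 8 hours 23 minutes leg 2 → 14:15 UTC.
Add 2 hours and 20 minutes layover in Chatham Islands → 16:35 UTC.
Add 2 hours and 10 minutes leg 3 → 18:45 UTC.
Haldor is UTC−9:30, so local arrival = 18:45 − 9:30 = 09:15 on Aug 14.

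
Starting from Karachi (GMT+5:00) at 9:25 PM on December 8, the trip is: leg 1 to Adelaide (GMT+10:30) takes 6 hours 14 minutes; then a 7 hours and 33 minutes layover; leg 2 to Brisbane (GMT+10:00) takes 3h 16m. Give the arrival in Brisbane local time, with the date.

7:28 PM on December 9

Convert departure to UTC: 9:25 PM − 5:00 = 4:25 PM UTC on Dec 8.
Add 6 hours and 14 minutes leg 1 → 10:39 PM UTC.
Add 7 hours 33 minutes layover in Adelaide → 6:12 AM UTC (Dec 9).
Add 3 hours and 16 minutes leg 2 → 9:28 AM UTC.
Brisbane is UTC+10:00, so local arrival = 9:28 AM + 10:00 = 7:28 PM on Dec 9.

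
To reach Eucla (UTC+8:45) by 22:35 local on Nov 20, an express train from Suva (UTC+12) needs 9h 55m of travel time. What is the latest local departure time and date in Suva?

Target arrival in UTC: 22:35 − 8:45 = 13:50 on Nov 20.
Subtract 9 hours 55 minutes → departure 03:55 UTC on Nov 20.
Suva is UTC+12:00: 03:55 + 12:00 = 15:55 on Nov 20.

15:55 on November 20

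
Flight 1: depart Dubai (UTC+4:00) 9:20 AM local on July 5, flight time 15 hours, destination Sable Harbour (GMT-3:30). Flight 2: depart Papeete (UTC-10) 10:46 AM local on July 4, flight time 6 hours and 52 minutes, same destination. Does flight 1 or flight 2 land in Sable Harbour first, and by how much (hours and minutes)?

Flight 1 in UTC: 9:20 AM − 4:00 = 5:20 AM on Jul 5.
+15 hours → arrive 8:20 PM UTC on Jul 5.
Flight 2 in UTC: 10:46 AM + 10:00 = 8:46 PM on Jul 4.
+6 hours 52 minutes → arrive 3:38 AM UTC on Jul 5.
Flight 2 lands earlier by 16 hours 42 minutes.

the second, by 16 hours 42 minutes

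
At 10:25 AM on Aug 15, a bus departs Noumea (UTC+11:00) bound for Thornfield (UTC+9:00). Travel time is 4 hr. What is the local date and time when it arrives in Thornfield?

Convert departure to UTC: 10:25 AM − 11:00 = 11:25 PM UTC on Aug 14.
Add 4 hours travel time → 3:25 AM UTC (Aug 15).
Thornfield is UTC+9:00, so local arrival = 3:25 AM + 9:00 = 12:25 PM on Aug 15.

12:25 PM on August 15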